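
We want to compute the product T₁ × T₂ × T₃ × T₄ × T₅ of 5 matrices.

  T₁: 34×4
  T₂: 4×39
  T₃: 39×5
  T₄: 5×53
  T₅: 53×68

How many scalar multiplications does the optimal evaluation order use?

Adjacent pairs: T₁T₂ = 34·4·39 = 5304; T₂T₃ = 4·39·5 = 780; T₃T₄ = 39·5·53 = 10335; T₄T₅ = 5·53·68 = 18020.
Length 3: T₁..T₃: k=1: 0+780+34·4·5=1460; k=2: 5304+0+34·39·5=11934 → min 1460 | T₂..T₄: k=2: 0+10335+4·39·53=18603; k=3: 780+0+4·5·53=1840 → min 1840 | T₃..T₅: k=3: 0+18020+39·5·68=31280; k=4: 10335+0+39·53·68=150891 → min 31280.
Length 4: T₁..T₄: k=1: 0+1840+34·4·53=9048; k=2: 5304+10335+34·39·53=85917; k=3: 1460+0+34·5·53=10470 → min 9048 | T₂..T₅: k=2: 0+31280+4·39·68=41888; k=3: 780+18020+4·5·68=20160; k=4: 1840+0+4·53·68=16256 → min 16256.
Length 5: T₁..T₅: k=1: 0+16256+34·4·68=25504; k=2: 5304+31280+34·39·68=126752; k=3: 1460+18020+34·5·68=31040; k=4: 9048+0+34·53·68=131584 → min 25504.
Optimal order: (T₁ × (((T₂ × T₃) × T₄) × T₅)) with cost 25504.

25504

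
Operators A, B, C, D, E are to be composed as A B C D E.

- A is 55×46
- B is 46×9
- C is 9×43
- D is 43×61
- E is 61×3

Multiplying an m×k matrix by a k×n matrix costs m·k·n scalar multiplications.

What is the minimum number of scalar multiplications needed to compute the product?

17862

Adjacent pairs: AB = 55·46·9 = 22770; BC = 46·9·43 = 17802; CD = 9·43·61 = 23607; DE = 43·61·3 = 7869.
Length 3: A..C: k=1: 0+17802+55·46·43=126592; k=2: 22770+0+55·9·43=44055 → min 44055 | B..D: k=2: 0+23607+46·9·61=48861; k=3: 17802+0+46·43·61=138460 → min 48861 | C..E: k=3: 0+7869+9·43·3=9030; k=4: 23607+0+9·61·3=25254 → min 9030.
Length 4: A..D: k=1: 0+48861+55·46·61=203191; k=2: 22770+23607+55·9·61=76572; k=3: 44055+0+55·43·61=188320 → min 76572 | B..E: k=2: 0+9030+46·9·3=10272; k=3: 17802+7869+46·43·3=31605; k=4: 48861+0+46·61·3=57279 → min 10272.
Length 5: A..E: k=1: 0+10272+55·46·3=17862; k=2: 22770+9030+55·9·3=33285; k=3: 44055+7869+55·43·3=59019; k=4: 76572+0+55·61·3=86637 → min 17862.
Optimal order: (A (B (C (D E)))) with cost 17862.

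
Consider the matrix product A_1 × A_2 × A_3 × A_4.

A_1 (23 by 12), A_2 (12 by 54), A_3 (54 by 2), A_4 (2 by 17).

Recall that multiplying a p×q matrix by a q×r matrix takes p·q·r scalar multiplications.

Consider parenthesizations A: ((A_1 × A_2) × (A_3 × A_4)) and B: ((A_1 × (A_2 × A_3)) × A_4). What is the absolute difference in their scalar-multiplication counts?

Order A = ((A_1 × A_2) × (A_3 × A_4)): (A_1 × A_2): 23×12 by 12×54 → 23×54, cost 23·12·54 = 14904; (A_3 × A_4): 54×2 by 2×17 → 54×17, cost 54·2·17 = 1836; ((A_1 × A_2) × (A_3 × A_4)): 23×54 by 54×17 → 23×17, cost 23·54·17 = 21114; cumulative 37854. Total 37854.
Order B = ((A_1 × (A_2 × A_3)) × A_4): (A_2 × A_3): 12×54 by 54×2 → 12×2, cost 12·54·2 = 1296; (A_1 × (A_2 × A_3)): 23×12 by 12×2 → 23×2, cost 23·12·2 = 552; cumulative 1848; ((A_1 × (A_2 × A_3)) × A_4): 23×2 by 2×17 → 23×17, cost 23·2·17 = 782; cumulative 2630. Total 2630.
Difference: |37854 − 2630| = 35224.

35224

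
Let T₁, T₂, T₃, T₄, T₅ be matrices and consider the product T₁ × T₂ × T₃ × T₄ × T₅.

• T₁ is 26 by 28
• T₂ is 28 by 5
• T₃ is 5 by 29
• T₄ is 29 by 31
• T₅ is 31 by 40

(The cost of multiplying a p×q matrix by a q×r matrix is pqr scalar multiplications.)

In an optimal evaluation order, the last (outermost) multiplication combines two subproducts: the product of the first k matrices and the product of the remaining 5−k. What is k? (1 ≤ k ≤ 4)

2

Adjacent pairs: T₁T₂ = 26·28·5 = 3640; T₂T₃ = 28·5·29 = 4060; T₃T₄ = 5·29·31 = 4495; T₄T₅ = 29·31·40 = 35960.
Length 3: T₁..T₃: k=1: 0+4060+26·28·29=25172; k=2: 3640+0+26·5·29=7410 → min 7410 | T₂..T₄: k=2: 0+4495+28·5·31=8835; k=3: 4060+0+28·29·31=29232 → min 8835 | T₃..T₅: k=3: 0+35960+5·29·40=41760; k=4: 4495+0+5·31·40=10695 → min 10695.
Length 4: T₁..T₄: k=1: 0+8835+26·28·31=31403; k=2: 3640+4495+26·5·31=12165; k=3: 7410+0+26·29·31=30784 → min 12165 | T₂..T₅: k=2: 0+10695+28·5·40=16295; k=3: 4060+35960+28·29·40=72500; k=4: 8835+0+28·31·40=43555 → min 16295.
Top-level splits: k=1: (T₁..T₁)·(T₂..T₅) → 0+16295+26·28·40 = 45415; k=2: (T₁..T₂)·(T₃..T₅) → 3640+10695+26·5·40 = 19535; k=3: (T₁..T₃)·(T₄..T₅) → 7410+35960+26·29·40 = 73530; k=4: (T₁..T₄)·(T₅..T₅) → 12165+0+26·31·40 = 44405.
Best split is after T₂, i.e. k = 2.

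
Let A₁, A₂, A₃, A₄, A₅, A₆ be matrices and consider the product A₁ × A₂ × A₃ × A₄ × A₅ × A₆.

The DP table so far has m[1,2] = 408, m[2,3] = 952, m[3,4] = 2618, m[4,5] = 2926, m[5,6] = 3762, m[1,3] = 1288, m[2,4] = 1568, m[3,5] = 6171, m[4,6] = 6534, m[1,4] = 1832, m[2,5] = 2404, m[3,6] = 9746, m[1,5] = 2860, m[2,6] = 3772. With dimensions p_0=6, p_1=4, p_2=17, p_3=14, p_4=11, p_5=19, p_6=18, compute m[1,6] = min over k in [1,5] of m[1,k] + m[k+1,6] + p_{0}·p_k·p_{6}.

m[1,6] = min over k∈[1,5] of m[1,k]+m[k+1,6]+p_{0}·p_k·p_{6}.
k=1: 0 + 3772 + 6·4·18 = 4204; k=2: 408 + 9746 + 6·17·18 = 11990; k=3: 1288 + 6534 + 6·14·18 = 9334; k=4: 1832 + 3762 + 6·11·18 = 6782; k=5: 2860 + 0 + 6·19·18 = 4912.
Minimum: 4204 at k=1.

4204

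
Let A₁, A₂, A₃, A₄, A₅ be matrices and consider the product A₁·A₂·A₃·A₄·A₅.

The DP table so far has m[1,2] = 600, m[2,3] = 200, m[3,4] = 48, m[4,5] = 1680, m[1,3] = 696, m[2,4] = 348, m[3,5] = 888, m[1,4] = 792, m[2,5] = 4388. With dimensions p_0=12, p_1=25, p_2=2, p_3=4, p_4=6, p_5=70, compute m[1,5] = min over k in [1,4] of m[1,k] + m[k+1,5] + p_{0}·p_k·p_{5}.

m[1,5] = min over k∈[1,4] of m[1,k]+m[k+1,5]+p_{0}·p_k·p_{5}.
k=1: 0 + 4388 + 12·25·70 = 25388; k=2: 600 + 888 + 12·2·70 = 3168; k=3: 696 + 1680 + 12·4·70 = 5736; k=4: 792 + 0 + 12·6·70 = 5832.
Minimum: 3168 at k=2.

3168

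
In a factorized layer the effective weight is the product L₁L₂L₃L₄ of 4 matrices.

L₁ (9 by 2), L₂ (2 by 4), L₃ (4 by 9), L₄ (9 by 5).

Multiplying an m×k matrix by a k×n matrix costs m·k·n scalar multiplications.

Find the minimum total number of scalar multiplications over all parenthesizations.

252

Adjacent pairs: L₁L₂ = 9·2·4 = 72; L₂L₃ = 2·4·9 = 72; L₃L₄ = 4·9·5 = 180.
Length 3: L₁..L₃: k=1: 0+72+9·2·9=234; k=2: 72+0+9·4·9=396 → min 234 | L₂..L₄: k=2: 0+180+2·4·5=220; k=3: 72+0+2·9·5=162 → min 162.
Length 4: L₁..L₄: k=1: 0+162+9·2·5=252; k=2: 72+180+9·4·5=432; k=3: 234+0+9·9·5=639 → min 252.
Optimal order: (L₁((L₂L₃)L₄)) with cost 252.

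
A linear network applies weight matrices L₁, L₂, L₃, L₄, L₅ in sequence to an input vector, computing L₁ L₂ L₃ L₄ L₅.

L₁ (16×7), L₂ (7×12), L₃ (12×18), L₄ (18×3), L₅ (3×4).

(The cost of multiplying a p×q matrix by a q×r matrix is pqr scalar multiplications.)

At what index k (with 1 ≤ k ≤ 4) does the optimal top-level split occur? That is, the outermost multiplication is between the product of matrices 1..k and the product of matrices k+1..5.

4

Adjacent pairs: L₁L₂ = 16·7·12 = 1344; L₂L₃ = 7·12·18 = 1512; L₃L₄ = 12·18·3 = 648; L₄L₅ = 18·3·4 = 216.
Length 3: L₁..L₃: k=1: 0+1512+16·7·18=3528; k=2: 1344+0+16·12·18=4800 → min 3528 | L₂..L₄: k=2: 0+648+7·12·3=900; k=3: 1512+0+7·18·3=1890 → min 900 | L₃..L₅: k=3: 0+216+12·18·4=1080; k=4: 648+0+12·3·4=792 → min 792.
Length 4: L₁..L₄: k=1: 0+900+16·7·3=1236; k=2: 1344+648+16·12·3=2568; k=3: 3528+0+16·18·3=4392 → min 1236 | L₂..L₅: k=2: 0+792+7·12·4=1128; k=3: 1512+216+7·18·4=2232; k=4: 900+0+7·3·4=984 → min 984.
Top-level splits: k=1: (L₁..L₁)·(L₂..L₅) → 0+984+16·7·4 = 1432; k=2: (L₁..L₂)·(L₃..L₅) → 1344+792+16·12·4 = 2904; k=3: (L₁..L₃)·(L₄..L₅) → 3528+216+16·18·4 = 4896; k=4: (L₁..L₄)·(L₅..L₅) → 1236+0+16·3·4 = 1428.
Best split is after L₄, i.e. k = 4.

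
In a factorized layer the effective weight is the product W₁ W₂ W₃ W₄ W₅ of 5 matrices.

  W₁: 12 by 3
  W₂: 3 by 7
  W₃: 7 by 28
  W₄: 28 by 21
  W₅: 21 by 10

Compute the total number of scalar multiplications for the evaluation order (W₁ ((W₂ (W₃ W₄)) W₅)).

5547

(W₃ W₄): 7×28 by 28×21 → 7×21, cost 7·28·21 = 4116
(W₂ (W₃ W₄)): 3×7 by 7×21 → 3×21, cost 3·7·21 = 441; cumulative 4557
((W₂ (W₃ W₄)) W₅): 3×21 by 21×10 → 3×10, cost 3·21·10 = 630; cumulative 5187
(W₁ ((W₂ (W₃ W₄)) W₅)): 12×3 by 3×10 → 12×10, cost 12·3·10 = 360; cumulative 5547
Total: 5547 scalar multiplications.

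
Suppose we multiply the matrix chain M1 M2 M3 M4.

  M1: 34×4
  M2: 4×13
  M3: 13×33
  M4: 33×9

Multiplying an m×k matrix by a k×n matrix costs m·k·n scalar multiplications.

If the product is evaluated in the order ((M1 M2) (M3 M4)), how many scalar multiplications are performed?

(M1 M2): 34×4 by 4×13 → 34×13, cost 34·4·13 = 1768
(M3 M4): 13×33 by 33×9 → 13×9, cost 13·33·9 = 3861
((M1 M2) (M3 M4)): 34×13 by 13×9 → 34×9, cost 34·13·9 = 3978; cumulative 9607
Total: 9607 scalar multiplications.

9607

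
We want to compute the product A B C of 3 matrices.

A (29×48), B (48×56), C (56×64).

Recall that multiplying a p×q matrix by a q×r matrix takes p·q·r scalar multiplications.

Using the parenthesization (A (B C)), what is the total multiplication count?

261120

(B C): 48×56 by 56×64 → 48×64, cost 48·56·64 = 172032
(A (B C)): 29×48 by 48×64 → 29×64, cost 29·48·64 = 89088; cumulative 261120
Total: 261120 scalar multiplications.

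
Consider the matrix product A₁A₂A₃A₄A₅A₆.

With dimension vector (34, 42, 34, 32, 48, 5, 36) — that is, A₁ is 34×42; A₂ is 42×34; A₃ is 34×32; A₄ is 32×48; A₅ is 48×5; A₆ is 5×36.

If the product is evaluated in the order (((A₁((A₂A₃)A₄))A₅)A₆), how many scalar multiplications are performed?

(A₂A₃): 42×34 by 34×32 → 42×32, cost 42·34·32 = 45696
((A₂A₃)A₄): 42×32 by 32×48 → 42×48, cost 42·32·48 = 64512; cumulative 110208
(A₁((A₂A₃)A₄)): 34×42 by 42×48 → 34×48, cost 34·42·48 = 68544; cumulative 178752
((A₁((A₂A₃)A₄))A₅): 34×48 by 48×5 → 34×5, cost 34·48·5 = 8160; cumulative 186912
(((A₁((A₂A₃)A₄))A₅)A₆): 34×5 by 5×36 → 34×36, cost 34·5·36 = 6120; cumulative 193032
Total: 193032 scalar multiplications.

193032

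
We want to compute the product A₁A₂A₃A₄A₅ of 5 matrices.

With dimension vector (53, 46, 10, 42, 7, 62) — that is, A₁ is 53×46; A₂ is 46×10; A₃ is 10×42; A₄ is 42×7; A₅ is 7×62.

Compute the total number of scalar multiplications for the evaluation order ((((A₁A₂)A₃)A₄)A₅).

(A₁A₂): 53×46 by 46×10 → 53×10, cost 53·46·10 = 24380
((A₁A₂)A₃): 53×10 by 10×42 → 53×42, cost 53·10·42 = 22260; cumulative 46640
(((A₁A₂)A₃)A₄): 53×42 by 42×7 → 53×7, cost 53·42·7 = 15582; cumulative 62222
((((A₁A₂)A₃)A₄)A₅): 53×7 by 7×62 → 53×62, cost 53·7·62 = 23002; cumulative 85224
Total: 85224 scalar multiplications.

85224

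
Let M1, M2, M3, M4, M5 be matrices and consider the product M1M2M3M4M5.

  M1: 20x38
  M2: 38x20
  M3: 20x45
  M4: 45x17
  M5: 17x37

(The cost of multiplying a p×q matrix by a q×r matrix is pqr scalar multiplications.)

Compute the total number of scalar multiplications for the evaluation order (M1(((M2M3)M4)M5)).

115292

(M2M3): 38×20 by 20×45 → 38×45, cost 38·20·45 = 34200
((M2M3)M4): 38×45 by 45×17 → 38×17, cost 38·45·17 = 29070; cumulative 63270
(((M2M3)M4)M5): 38×17 by 17×37 → 38×37, cost 38·17·37 = 23902; cumulative 87172
(M1(((M2M3)M4)M5)): 20×38 by 38×37 → 20×37, cost 20·38·37 = 28120; cumulative 115292
Total: 115292 scalar multiplications.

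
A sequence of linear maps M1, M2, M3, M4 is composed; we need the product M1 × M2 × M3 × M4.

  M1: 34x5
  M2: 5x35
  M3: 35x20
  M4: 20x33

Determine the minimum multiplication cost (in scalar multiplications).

Adjacent pairs: M1M2 = 34·5·35 = 5950; M2M3 = 5·35·20 = 3500; M3M4 = 35·20·33 = 23100.
Length 3: M1..M3: k=1: 0+3500+34·5·20=6900; k=2: 5950+0+34·35·20=29750 → min 6900 | M2..M4: k=2: 0+23100+5·35·33=28875; k=3: 3500+0+5·20·33=6800 → min 6800.
Length 4: M1..M4: k=1: 0+6800+34·5·33=12410; k=2: 5950+23100+34·35·33=68320; k=3: 6900+0+34·20·33=29340 → min 12410.
Optimal order: (M1 × ((M2 × M3) × M4)) with cost 12410.

12410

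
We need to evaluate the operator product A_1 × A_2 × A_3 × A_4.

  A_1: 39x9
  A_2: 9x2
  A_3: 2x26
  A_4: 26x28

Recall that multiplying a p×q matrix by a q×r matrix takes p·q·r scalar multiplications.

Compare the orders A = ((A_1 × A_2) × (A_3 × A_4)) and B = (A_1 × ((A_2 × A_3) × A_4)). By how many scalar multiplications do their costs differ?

12506

Order A = ((A_1 × A_2) × (A_3 × A_4)): (A_1 × A_2): 39×9 by 9×2 → 39×2, cost 39·9·2 = 702; (A_3 × A_4): 2×26 by 26×28 → 2×28, cost 2·26·28 = 1456; ((A_1 × A_2) × (A_3 × A_4)): 39×2 by 2×28 → 39×28, cost 39·2·28 = 2184; cumulative 4342. Total 4342.
Order B = (A_1 × ((A_2 × A_3) × A_4)): (A_2 × A_3): 9×2 by 2×26 → 9×26, cost 9·2·26 = 468; ((A_2 × A_3) × A_4): 9×26 by 26×28 → 9×28, cost 9·26·28 = 6552; cumulative 7020; (A_1 × ((A_2 × A_3) × A_4)): 39×9 by 9×28 → 39×28, cost 39·9·28 = 9828; cumulative 16848. Total 16848.
Difference: |4342 − 16848| = 12506.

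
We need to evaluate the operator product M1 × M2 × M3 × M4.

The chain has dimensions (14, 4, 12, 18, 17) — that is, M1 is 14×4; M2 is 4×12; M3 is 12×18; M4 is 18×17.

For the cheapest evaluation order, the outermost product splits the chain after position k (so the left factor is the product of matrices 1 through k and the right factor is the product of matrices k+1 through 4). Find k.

1

Adjacent pairs: M1M2 = 14·4·12 = 672; M2M3 = 4·12·18 = 864; M3M4 = 12·18·17 = 3672.
Length 3: M1..M3: k=1: 0+864+14·4·18=1872; k=2: 672+0+14·12·18=3696 → min 1872 | M2..M4: k=2: 0+3672+4·12·17=4488; k=3: 864+0+4·18·17=2088 → min 2088.
Top-level splits: k=1: (M1..M1)·(M2..M4) → 0+2088+14·4·17 = 3040; k=2: (M1..M2)·(M3..M4) → 672+3672+14·12·17 = 7200; k=3: (M1..M3)·(M4..M4) → 1872+0+14·18·17 = 6156.
Best split is after M1, i.e. k = 1.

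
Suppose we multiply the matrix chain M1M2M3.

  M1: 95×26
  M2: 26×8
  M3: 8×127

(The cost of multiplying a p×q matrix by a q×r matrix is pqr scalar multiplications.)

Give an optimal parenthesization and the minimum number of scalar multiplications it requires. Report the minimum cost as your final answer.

(M1(M2M3)): cost 340106.
((M1M2)M3): cost 116280.
Optimal: ((M1M2)M3) with cost 116280.

116280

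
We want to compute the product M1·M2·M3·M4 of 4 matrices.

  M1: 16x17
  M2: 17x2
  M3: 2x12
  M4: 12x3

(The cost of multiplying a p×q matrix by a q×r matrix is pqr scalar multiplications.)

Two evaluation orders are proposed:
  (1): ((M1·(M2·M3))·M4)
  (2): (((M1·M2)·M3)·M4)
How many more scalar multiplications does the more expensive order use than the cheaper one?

2744

Order (1) = ((M1·(M2·M3))·M4): (M2·M3): 17×2 by 2×12 → 17×12, cost 17·2·12 = 408; (M1·(M2·M3)): 16×17 by 17×12 → 16×12, cost 16·17·12 = 3264; cumulative 3672; ((M1·(M2·M3))·M4): 16×12 by 12×3 → 16×3, cost 16·12·3 = 576; cumulative 4248. Total 4248.
Order (2) = (((M1·M2)·M3)·M4): (M1·M2): 16×17 by 17×2 → 16×2, cost 16·17·2 = 544; ((M1·M2)·M3): 16×2 by 2×12 → 16×12, cost 16·2·12 = 384; cumulative 928; (((M1·M2)·M3)·M4): 16×12 by 12×3 → 16×3, cost 16·12·3 = 576; cumulative 1504. Total 1504.
Difference: |4248 − 1504| = 2744.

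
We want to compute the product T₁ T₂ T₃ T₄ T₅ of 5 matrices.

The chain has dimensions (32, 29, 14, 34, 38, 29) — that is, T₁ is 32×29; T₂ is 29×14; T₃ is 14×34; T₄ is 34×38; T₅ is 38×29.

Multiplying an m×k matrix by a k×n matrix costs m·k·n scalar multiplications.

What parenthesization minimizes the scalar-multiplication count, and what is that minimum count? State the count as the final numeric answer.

Adjacent pairs: T₁T₂ = 32·29·14 = 12992; T₂T₃ = 29·14·34 = 13804; T₃T₄ = 14·34·38 = 18088; T₄T₅ = 34·38·29 = 37468.
Length 3: T₁..T₃: k=1: 0+13804+32·29·34=45356; k=2: 12992+0+32·14·34=28224 → min 28224 | T₂..T₄: k=2: 0+18088+29·14·38=33516; k=3: 13804+0+29·34·38=51272 → min 33516 | T₃..T₅: k=3: 0+37468+14·34·29=51272; k=4: 18088+0+14·38·29=33516 → min 33516.
Length 4: T₁..T₄: k=1: 0+33516+32·29·38=68780; k=2: 12992+18088+32·14·38=48104; k=3: 28224+0+32·34·38=69568 → min 48104 | T₂..T₅: k=2: 0+33516+29·14·29=45290; k=3: 13804+37468+29·34·29=79866; k=4: 33516+0+29·38·29=65474 → min 45290.
Length 5: T₁..T₅: k=1: 0+45290+32·29·29=72202; k=2: 12992+33516+32·14·29=59500; k=3: 28224+37468+32·34·29=97244; k=4: 48104+0+32·38·29=83368 → min 59500.
Optimal parenthesization: ((T₁ T₂) ((T₃ T₄) T₅)) with cost 59500.

59500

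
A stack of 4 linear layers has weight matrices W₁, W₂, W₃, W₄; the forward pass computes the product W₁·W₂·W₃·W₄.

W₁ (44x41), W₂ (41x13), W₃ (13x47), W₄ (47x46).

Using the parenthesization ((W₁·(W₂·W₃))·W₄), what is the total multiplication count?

(W₂·W₃): 41×13 by 13×47 → 41×47, cost 41·13·47 = 25051
(W₁·(W₂·W₃)): 44×41 by 41×47 → 44×47, cost 44·41·47 = 84788; cumulative 109839
((W₁·(W₂·W₃))·W₄): 44×47 by 47×46 → 44×46, cost 44·47·46 = 95128; cumulative 204967
Total: 204967 scalar multiplications.

204967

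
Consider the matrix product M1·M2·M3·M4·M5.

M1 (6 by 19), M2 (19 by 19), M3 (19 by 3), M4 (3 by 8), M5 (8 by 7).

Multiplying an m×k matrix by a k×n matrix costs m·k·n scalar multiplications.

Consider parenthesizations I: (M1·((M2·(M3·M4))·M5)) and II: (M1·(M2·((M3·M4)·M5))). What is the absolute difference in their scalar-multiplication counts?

Order I = (M1·((M2·(M3·M4))·M5)): (M3·M4): 19×3 by 3×8 → 19×8, cost 19·3·8 = 456; (M2·(M3·M4)): 19×19 by 19×8 → 19×8, cost 19·19·8 = 2888; cumulative 3344; ((M2·(M3·M4))·M5): 19×8 by 8×7 → 19×7, cost 19·8·7 = 1064; cumulative 4408; (M1·((M2·(M3·M4))·M5)): 6×19 by 19×7 → 6×7, cost 6·19·7 = 798; cumulative 5206. Total 5206.
Order II = (M1·(M2·((M3·M4)·M5))): (M3·M4): 19×3 by 3×8 → 19×8, cost 19·3·8 = 456; ((M3·M4)·M5): 19×8 by 8×7 → 19×7, cost 19·8·7 = 1064; cumulative 1520; (M2·((M3·M4)·M5)): 19×19 by 19×7 → 19×7, cost 19·19·7 = 2527; cumulative 4047; (M1·(M2·((M3·M4)·M5))): 6×19 by 19×7 → 6×7, cost 6·19·7 = 798; cumulative 4845. Total 4845.
Difference: |5206 − 4845| = 361.

361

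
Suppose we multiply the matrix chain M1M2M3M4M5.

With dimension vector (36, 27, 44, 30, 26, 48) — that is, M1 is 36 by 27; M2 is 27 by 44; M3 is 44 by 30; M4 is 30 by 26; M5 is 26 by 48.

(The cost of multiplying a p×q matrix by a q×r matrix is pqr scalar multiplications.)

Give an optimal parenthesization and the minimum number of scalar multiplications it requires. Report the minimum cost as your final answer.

Adjacent pairs: M1M2 = 36·27·44 = 42768; M2M3 = 27·44·30 = 35640; M3M4 = 44·30·26 = 34320; M4M5 = 30·26·48 = 37440.
Length 3: M1..M3: k=1: 0+35640+36·27·30=64800; k=2: 42768+0+36·44·30=90288 → min 64800 | M2..M4: k=2: 0+34320+27·44·26=65208; k=3: 35640+0+27·30·26=56700 → min 56700 | M3..M5: k=3: 0+37440+44·30·48=100800; k=4: 34320+0+44·26·48=89232 → min 89232.
Length 4: M1..M4: k=1: 0+56700+36·27·26=81972; k=2: 42768+34320+36·44·26=118272; k=3: 64800+0+36·30·26=92880 → min 81972 | M2..M5: k=2: 0+89232+27·44·48=146256; k=3: 35640+37440+27·30·48=111960; k=4: 56700+0+27·26·48=90396 → min 90396.
Length 5: M1..M5: k=1: 0+90396+36·27·48=137052; k=2: 42768+89232+36·44·48=208032; k=3: 64800+37440+36·30·48=154080; k=4: 81972+0+36·26·48=126900 → min 126900.
Optimal parenthesization: ((M1((M2M3)M4))M5) with cost 126900.

126900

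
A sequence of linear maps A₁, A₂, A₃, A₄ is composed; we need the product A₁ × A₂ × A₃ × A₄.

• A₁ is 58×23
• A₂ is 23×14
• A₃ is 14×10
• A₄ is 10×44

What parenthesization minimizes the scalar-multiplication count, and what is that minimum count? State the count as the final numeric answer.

Adjacent pairs: A₁A₂ = 58·23·14 = 18676; A₂A₃ = 23·14·10 = 3220; A₃A₄ = 14·10·44 = 6160.
Length 3: A₁..A₃: k=1: 0+3220+58·23·10=16560; k=2: 18676+0+58·14·10=26796 → min 16560 | A₂..A₄: k=2: 0+6160+23·14·44=20328; k=3: 3220+0+23·10·44=13340 → min 13340.
Length 4: A₁..A₄: k=1: 0+13340+58·23·44=72036; k=2: 18676+6160+58·14·44=60564; k=3: 16560+0+58·10·44=42080 → min 42080.
Optimal parenthesization: ((A₁ × (A₂ × A₃)) × A₄) with cost 42080.

42080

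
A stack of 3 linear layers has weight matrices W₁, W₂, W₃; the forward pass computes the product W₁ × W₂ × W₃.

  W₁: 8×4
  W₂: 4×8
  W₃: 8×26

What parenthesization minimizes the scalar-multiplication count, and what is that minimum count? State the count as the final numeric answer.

(W₁ × (W₂ × W₃)): cost 1664.
((W₁ × W₂) × W₃): cost 1920.
Optimal: (W₁ × (W₂ × W₃)) with cost 1664.

1664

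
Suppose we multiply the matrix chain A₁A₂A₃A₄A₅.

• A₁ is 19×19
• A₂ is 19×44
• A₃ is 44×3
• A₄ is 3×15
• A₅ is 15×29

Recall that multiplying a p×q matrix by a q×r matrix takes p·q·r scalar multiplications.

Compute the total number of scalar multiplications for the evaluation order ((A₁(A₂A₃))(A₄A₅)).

6549

(A₂A₃): 19×44 by 44×3 → 19×3, cost 19·44·3 = 2508
(A₁(A₂A₃)): 19×19 by 19×3 → 19×3, cost 19·19·3 = 1083; cumulative 3591
(A₄A₅): 3×15 by 15×29 → 3×29, cost 3·15·29 = 1305
((A₁(A₂A₃))(A₄A₅)): 19×3 by 3×29 → 19×29, cost 19·3·29 = 1653; cumulative 6549
Total: 6549 scalar multiplications.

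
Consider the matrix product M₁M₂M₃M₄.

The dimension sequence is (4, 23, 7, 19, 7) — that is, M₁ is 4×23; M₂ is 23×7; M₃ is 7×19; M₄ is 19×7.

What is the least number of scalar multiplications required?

1708

Adjacent pairs: M₁M₂ = 4·23·7 = 644; M₂M₃ = 23·7·19 = 3059; M₃M₄ = 7·19·7 = 931.
Length 3: M₁..M₃: k=1: 0+3059+4·23·19=4807; k=2: 644+0+4·7·19=1176 → min 1176 | M₂..M₄: k=2: 0+931+23·7·7=2058; k=3: 3059+0+23·19·7=6118 → min 2058.
Length 4: M₁..M₄: k=1: 0+2058+4·23·7=2702; k=2: 644+931+4·7·7=1771; k=3: 1176+0+4·19·7=1708 → min 1708.
Optimal order: (((M₁M₂)M₃)M₄) with cost 1708.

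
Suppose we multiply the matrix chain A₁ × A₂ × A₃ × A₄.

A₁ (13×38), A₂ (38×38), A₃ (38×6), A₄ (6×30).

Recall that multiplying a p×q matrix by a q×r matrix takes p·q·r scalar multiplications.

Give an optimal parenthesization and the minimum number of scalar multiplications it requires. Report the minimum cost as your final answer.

Adjacent pairs: A₁A₂ = 13·38·38 = 18772; A₂A₃ = 38·38·6 = 8664; A₃A₄ = 38·6·30 = 6840.
Length 3: A₁..A₃: k=1: 0+8664+13·38·6=11628; k=2: 18772+0+13·38·6=21736 → min 11628 | A₂..A₄: k=2: 0+6840+38·38·30=50160; k=3: 8664+0+38·6·30=15504 → min 15504.
Length 4: A₁..A₄: k=1: 0+15504+13·38·30=30324; k=2: 18772+6840+13·38·30=40432; k=3: 11628+0+13·6·30=13968 → min 13968.
Optimal parenthesization: ((A₁ × (A₂ × A₃)) × A₄) with cost 13968.

13968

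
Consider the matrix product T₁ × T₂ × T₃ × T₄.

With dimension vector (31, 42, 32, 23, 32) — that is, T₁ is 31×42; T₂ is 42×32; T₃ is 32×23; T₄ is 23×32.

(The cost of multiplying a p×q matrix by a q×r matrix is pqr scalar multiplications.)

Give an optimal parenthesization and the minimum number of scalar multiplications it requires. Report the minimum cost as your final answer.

83674

Adjacent pairs: T₁T₂ = 31·42·32 = 41664; T₂T₃ = 42·32·23 = 30912; T₃T₄ = 32·23·32 = 23552.
Length 3: T₁..T₃: k=1: 0+30912+31·42·23=60858; k=2: 41664+0+31·32·23=64480 → min 60858 | T₂..T₄: k=2: 0+23552+42·32·32=66560; k=3: 30912+0+42·23·32=61824 → min 61824.
Length 4: T₁..T₄: k=1: 0+61824+31·42·32=103488; k=2: 41664+23552+31·32·32=96960; k=3: 60858+0+31·23·32=83674 → min 83674.
Optimal parenthesization: ((T₁ × (T₂ × T₃)) × T₄) with cost 83674.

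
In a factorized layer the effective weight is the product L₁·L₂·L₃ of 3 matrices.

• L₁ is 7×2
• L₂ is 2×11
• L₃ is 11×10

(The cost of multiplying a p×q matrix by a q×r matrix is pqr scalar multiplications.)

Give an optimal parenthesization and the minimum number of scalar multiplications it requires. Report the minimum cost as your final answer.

360

(L₁·(L₂·L₃)): cost 360.
((L₁·L₂)·L₃): cost 924.
Optimal: (L₁·(L₂·L₃)) with cost 360.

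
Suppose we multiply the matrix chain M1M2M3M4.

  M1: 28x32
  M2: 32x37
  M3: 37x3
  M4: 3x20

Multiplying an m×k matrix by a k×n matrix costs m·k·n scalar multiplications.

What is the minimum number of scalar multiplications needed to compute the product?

7920

Adjacent pairs: M1M2 = 28·32·37 = 33152; M2M3 = 32·37·3 = 3552; M3M4 = 37·3·20 = 2220.
Length 3: M1..M3: k=1: 0+3552+28·32·3=6240; k=2: 33152+0+28·37·3=36260 → min 6240 | M2..M4: k=2: 0+2220+32·37·20=25900; k=3: 3552+0+32·3·20=5472 → min 5472.
Length 4: M1..M4: k=1: 0+5472+28·32·20=23392; k=2: 33152+2220+28·37·20=56092; k=3: 6240+0+28·3·20=7920 → min 7920.
Optimal order: ((M1(M2M3))M4) with cost 7920.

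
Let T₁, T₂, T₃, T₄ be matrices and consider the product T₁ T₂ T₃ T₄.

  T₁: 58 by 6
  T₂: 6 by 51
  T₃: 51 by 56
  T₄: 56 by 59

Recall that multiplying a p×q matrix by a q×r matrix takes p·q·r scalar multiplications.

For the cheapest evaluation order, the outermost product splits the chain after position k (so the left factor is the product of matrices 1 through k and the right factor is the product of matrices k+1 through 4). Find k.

1

Adjacent pairs: T₁T₂ = 58·6·51 = 17748; T₂T₃ = 6·51·56 = 17136; T₃T₄ = 51·56·59 = 168504.
Length 3: T₁..T₃: k=1: 0+17136+58·6·56=36624; k=2: 17748+0+58·51·56=183396 → min 36624 | T₂..T₄: k=2: 0+168504+6·51·59=186558; k=3: 17136+0+6·56·59=36960 → min 36960.
Top-level splits: k=1: (T₁..T₁)·(T₂..T₄) → 0+36960+58·6·59 = 57492; k=2: (T₁..T₂)·(T₃..T₄) → 17748+168504+58·51·59 = 360774; k=3: (T₁..T₃)·(T₄..T₄) → 36624+0+58·56·59 = 228256.
Best split is after T₁, i.e. k = 1.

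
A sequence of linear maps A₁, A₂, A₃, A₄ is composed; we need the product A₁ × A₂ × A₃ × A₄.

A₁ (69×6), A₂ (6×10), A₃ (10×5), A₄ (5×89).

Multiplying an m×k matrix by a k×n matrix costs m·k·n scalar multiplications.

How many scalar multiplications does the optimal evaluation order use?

33075

Adjacent pairs: A₁A₂ = 69·6·10 = 4140; A₂A₃ = 6·10·5 = 300; A₃A₄ = 10·5·89 = 4450.
Length 3: A₁..A₃: k=1: 0+300+69·6·5=2370; k=2: 4140+0+69·10·5=7590 → min 2370 | A₂..A₄: k=2: 0+4450+6·10·89=9790; k=3: 300+0+6·5·89=2970 → min 2970.
Length 4: A₁..A₄: k=1: 0+2970+69·6·89=39816; k=2: 4140+4450+69·10·89=70000; k=3: 2370+0+69·5·89=33075 → min 33075.
Optimal order: ((A₁ × (A₂ × A₃)) × A₄) with cost 33075.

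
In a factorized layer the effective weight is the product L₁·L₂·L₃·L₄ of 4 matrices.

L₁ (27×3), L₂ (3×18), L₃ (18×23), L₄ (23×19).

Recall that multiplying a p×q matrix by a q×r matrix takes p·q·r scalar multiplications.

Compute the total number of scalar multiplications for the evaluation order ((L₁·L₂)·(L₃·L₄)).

(L₁·L₂): 27×3 by 3×18 → 27×18, cost 27·3·18 = 1458
(L₃·L₄): 18×23 by 23×19 → 18×19, cost 18·23·19 = 7866
((L₁·L₂)·(L₃·L₄)): 27×18 by 18×19 → 27×19, cost 27·18·19 = 9234; cumulative 18558
Total: 18558 scalar multiplications.

18558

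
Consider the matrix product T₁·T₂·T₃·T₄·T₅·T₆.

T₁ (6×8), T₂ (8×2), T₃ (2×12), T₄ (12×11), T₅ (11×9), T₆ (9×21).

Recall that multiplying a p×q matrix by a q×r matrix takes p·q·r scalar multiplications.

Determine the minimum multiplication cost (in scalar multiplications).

1188

Adjacent pairs: T₁T₂ = 6·8·2 = 96; T₂T₃ = 8·2·12 = 192; T₃T₄ = 2·12·11 = 264; T₄T₅ = 12·11·9 = 1188; T₅T₆ = 11·9·21 = 2079.
Length 3: T₁..T₃: k=1: 0+192+6·8·12=768; k=2: 96+0+6·2·12=240 → min 240 | T₂..T₄: k=2: 0+264+8·2·11=440; k=3: 192+0+8·12·11=1248 → min 440 | T₃..T₅: k=3: 0+1188+2·12·9=1404; k=4: 264+0+2·11·9=462 → min 462 | T₄..T₆: k=4: 0+2079+12·11·21=4851; k=5: 1188+0+12·9·21=3456 → min 3456.
Length 4: T₁..T₄: k=1: 0+440+6·8·11=968; k=2: 96+264+6·2·11=492; k=3: 240+0+6·12·11=1032 → min 492 | T₂..T₅: k=2: 0+462+8·2·9=606; k=3: 192+1188+8·12·9=2244; k=4: 440+0+8·11·9=1232 → min 606 | T₃..T₆: k=3: 0+3456+2·12·21=3960; k=4: 264+2079+2·11·21=2805; k=5: 462+0+2·9·21=840 → min 840.
Length 5: T₁..T₅: k=1: 0+606+6·8·9=1038; k=2: 96+462+6·2·9=666; k=3: 240+1188+6·12·9=2076; k=4: 492+0+6·11·9=1086 → min 666 | T₂..T₆: k=2: 0+840+8·2·21=1176; k=3: 192+3456+8·12·21=5664; k=4: 440+2079+8·11·21=4367; k=5: 606+0+8·9·21=2118 → min 1176.
Length 6: T₁..T₆: k=1: 0+1176+6·8·21=2184; k=2: 96+840+6·2·21=1188; k=3: 240+3456+6·12·21=5208; k=4: 492+2079+6·11·21=3957; k=5: 666+0+6·9·21=1800 → min 1188.
Optimal order: ((T₁·T₂)·(((T₃·T₄)·T₅)·T₆)) with cost 1188.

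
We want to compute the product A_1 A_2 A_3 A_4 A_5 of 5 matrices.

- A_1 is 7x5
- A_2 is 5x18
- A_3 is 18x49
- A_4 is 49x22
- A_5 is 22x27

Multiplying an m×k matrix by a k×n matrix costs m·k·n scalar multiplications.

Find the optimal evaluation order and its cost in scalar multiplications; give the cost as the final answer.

13715

Adjacent pairs: A_1A_2 = 7·5·18 = 630; A_2A_3 = 5·18·49 = 4410; A_3A_4 = 18·49·22 = 19404; A_4A_5 = 49·22·27 = 29106.
Length 3: A_1..A_3: k=1: 0+4410+7·5·49=6125; k=2: 630+0+7·18·49=6804 → min 6125 | A_2..A_4: k=2: 0+19404+5·18·22=21384; k=3: 4410+0+5·49·22=9800 → min 9800 | A_3..A_5: k=3: 0+29106+18·49·27=52920; k=4: 19404+0+18·22·27=30096 → min 30096.
Length 4: A_1..A_4: k=1: 0+9800+7·5·22=10570; k=2: 630+19404+7·18·22=22806; k=3: 6125+0+7·49·22=13671 → min 10570 | A_2..A_5: k=2: 0+30096+5·18·27=32526; k=3: 4410+29106+5·49·27=40131; k=4: 9800+0+5·22·27=12770 → min 12770.
Length 5: A_1..A_5: k=1: 0+12770+7·5·27=13715; k=2: 630+30096+7·18·27=34128; k=3: 6125+29106+7·49·27=44492; k=4: 10570+0+7·22·27=14728 → min 13715.
Optimal parenthesization: (A_1 (((A_2 A_3) A_4) A_5)) with cost 13715.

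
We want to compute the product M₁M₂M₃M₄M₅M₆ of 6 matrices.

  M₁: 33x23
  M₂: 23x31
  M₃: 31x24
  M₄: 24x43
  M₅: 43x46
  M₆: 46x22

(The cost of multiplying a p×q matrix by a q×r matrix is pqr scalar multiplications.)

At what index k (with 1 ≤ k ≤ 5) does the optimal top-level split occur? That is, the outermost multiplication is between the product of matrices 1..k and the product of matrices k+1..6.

1

Adjacent pairs: M₁M₂ = 33·23·31 = 23529; M₂M₃ = 23·31·24 = 17112; M₃M₄ = 31·24·43 = 31992; M₄M₅ = 24·43·46 = 47472; M₅M₆ = 43·46·22 = 43516.
Length 3: M₁..M₃: k=1: 0+17112+33·23·24=35328; k=2: 23529+0+33·31·24=48081 → min 35328 | M₂..M₄: k=2: 0+31992+23·31·43=62651; k=3: 17112+0+23·24·43=40848 → min 40848 | M₃..M₅: k=3: 0+47472+31·24·46=81696; k=4: 31992+0+31·43·46=93310 → min 81696 | M₄..M₆: k=4: 0+43516+24·43·22=66220; k=5: 47472+0+24·46·22=71760 → min 66220.
Length 4: M₁..M₄: k=1: 0+40848+33·23·43=73485; k=2: 23529+31992+33·31·43=99510; k=3: 35328+0+33·24·43=69384 → min 69384 | M₂..M₅: k=2: 0+81696+23·31·46=114494; k=3: 17112+47472+23·24·46=89976; k=4: 40848+0+23·43·46=86342 → min 86342 | M₃..M₆: k=3: 0+66220+31·24·22=82588; k=4: 31992+43516+31·43·22=104834; k=5: 81696+0+31·46·22=113068 → min 82588.
Length 5: M₁..M₅: k=1: 0+86342+33·23·46=121256; k=2: 23529+81696+33·31·46=152283; k=3: 35328+47472+33·24·46=119232; k=4: 69384+0+33·43·46=134658 → min 119232 | M₂..M₆: k=2: 0+82588+23·31·22=98274; k=3: 17112+66220+23·24·22=95476; k=4: 40848+43516+23·43·22=106122; k=5: 86342+0+23·46·22=109618 → min 95476.
Top-level splits: k=1: (M₁..M₁)·(M₂..M₆) → 0+95476+33·23·22 = 112174; k=2: (M₁..M₂)·(M₃..M₆) → 23529+82588+33·31·22 = 128623; k=3: (M₁..M₃)·(M₄..M₆) → 35328+66220+33·24·22 = 118972; k=4: (M₁..M₄)·(M₅..M₆) → 69384+43516+33·43·22 = 144118; k=5: (M₁..M₅)·(M₆..M₆) → 119232+0+33·46·22 = 152628.
Best split is after M₁, i.e. k = 1.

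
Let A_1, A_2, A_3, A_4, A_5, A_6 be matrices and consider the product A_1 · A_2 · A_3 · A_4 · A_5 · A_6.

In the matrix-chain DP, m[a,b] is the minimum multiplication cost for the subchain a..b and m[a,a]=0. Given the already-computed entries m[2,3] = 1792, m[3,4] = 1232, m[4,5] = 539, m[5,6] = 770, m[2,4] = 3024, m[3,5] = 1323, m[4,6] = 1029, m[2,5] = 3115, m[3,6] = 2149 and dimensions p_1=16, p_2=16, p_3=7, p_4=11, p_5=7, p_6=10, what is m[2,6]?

3941

m[2,6] = min over k∈[2,5] of m[2,k]+m[k+1,6]+p_{1}·p_k·p_{6}.
k=2: 0 + 2149 + 16·16·10 = 4709; k=3: 1792 + 1029 + 16·7·10 = 3941; k=4: 3024 + 770 + 16·11·10 = 5554; k=5: 3115 + 0 + 16·7·10 = 4235.
Minimum: 3941 at k=3.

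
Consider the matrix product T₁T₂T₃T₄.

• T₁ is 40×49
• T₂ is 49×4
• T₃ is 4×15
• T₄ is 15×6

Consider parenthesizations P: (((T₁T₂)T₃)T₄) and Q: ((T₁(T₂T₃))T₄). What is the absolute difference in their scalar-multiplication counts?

22100

Order P = (((T₁T₂)T₃)T₄): (T₁T₂): 40×49 by 49×4 → 40×4, cost 40·49·4 = 7840; ((T₁T₂)T₃): 40×4 by 4×15 → 40×15, cost 40·4·15 = 2400; cumulative 10240; (((T₁T₂)T₃)T₄): 40×15 by 15×6 → 40×6, cost 40·15·6 = 3600; cumulative 13840. Total 13840.
Order Q = ((T₁(T₂T₃))T₄): (T₂T₃): 49×4 by 4×15 → 49×15, cost 49·4·15 = 2940; (T₁(T₂T₃)): 40×49 by 49×15 → 40×15, cost 40·49·15 = 29400; cumulative 32340; ((T₁(T₂T₃))T₄): 40×15 by 15×6 → 40×6, cost 40·15·6 = 3600; cumulative 35940. Total 35940.
Difference: |13840 − 35940| = 22100.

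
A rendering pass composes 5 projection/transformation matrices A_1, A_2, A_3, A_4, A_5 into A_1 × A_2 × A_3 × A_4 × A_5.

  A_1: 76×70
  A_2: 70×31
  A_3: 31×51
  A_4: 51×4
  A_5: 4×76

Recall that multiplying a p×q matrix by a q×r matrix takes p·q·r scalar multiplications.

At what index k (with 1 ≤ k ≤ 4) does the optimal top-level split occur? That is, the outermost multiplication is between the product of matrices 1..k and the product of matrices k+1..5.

Adjacent pairs: A_1A_2 = 76·70·31 = 164920; A_2A_3 = 70·31·51 = 110670; A_3A_4 = 31·51·4 = 6324; A_4A_5 = 51·4·76 = 15504.
Length 3: A_1..A_3: k=1: 0+110670+76·70·51=381990; k=2: 164920+0+76·31·51=285076 → min 285076 | A_2..A_4: k=2: 0+6324+70·31·4=15004; k=3: 110670+0+70·51·4=124950 → min 15004 | A_3..A_5: k=3: 0+15504+31·51·76=135660; k=4: 6324+0+31·4·76=15748 → min 15748.
Length 4: A_1..A_4: k=1: 0+15004+76·70·4=36284; k=2: 164920+6324+76·31·4=180668; k=3: 285076+0+76·51·4=300580 → min 36284 | A_2..A_5: k=2: 0+15748+70·31·76=180668; k=3: 110670+15504+70·51·76=397494; k=4: 15004+0+70·4·76=36284 → min 36284.
Top-level splits: k=1: (A_1..A_1)·(A_2..A_5) → 0+36284+76·70·76 = 440604; k=2: (A_1..A_2)·(A_3..A_5) → 164920+15748+76·31·76 = 359724; k=3: (A_1..A_3)·(A_4..A_5) → 285076+15504+76·51·76 = 595156; k=4: (A_1..A_4)·(A_5..A_5) → 36284+0+76·4·76 = 59388.
Best split is after A_4, i.e. k = 4.

4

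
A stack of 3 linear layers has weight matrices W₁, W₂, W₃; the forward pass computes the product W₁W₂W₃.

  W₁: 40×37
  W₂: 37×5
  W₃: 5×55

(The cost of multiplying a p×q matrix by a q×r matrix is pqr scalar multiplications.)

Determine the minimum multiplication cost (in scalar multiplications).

Order (W₁(W₂W₃)): (W₂W₃): 37×5 by 5×55 → 37×55, cost 37·5·55 = 10175; (W₁(W₂W₃)): 40×37 by 37×55 → 40×55, cost 40·37·55 = 81400; cumulative 91575. Total 91575.
Order ((W₁W₂)W₃): (W₁W₂): 40×37 by 37×5 → 40×5, cost 40·37·5 = 7400; ((W₁W₂)W₃): 40×5 by 5×55 → 40×55, cost 40·5·55 = 11000; cumulative 18400. Total 18400.
Minimum: 18400.

18400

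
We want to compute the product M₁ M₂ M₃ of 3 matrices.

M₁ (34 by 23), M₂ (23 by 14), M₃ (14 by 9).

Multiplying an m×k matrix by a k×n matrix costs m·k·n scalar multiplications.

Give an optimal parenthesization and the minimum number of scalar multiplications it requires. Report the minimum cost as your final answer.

9936

(M₁ (M₂ M₃)): cost 9936.
((M₁ M₂) M₃): cost 15232.
Optimal: (M₁ (M₂ M₃)) with cost 9936.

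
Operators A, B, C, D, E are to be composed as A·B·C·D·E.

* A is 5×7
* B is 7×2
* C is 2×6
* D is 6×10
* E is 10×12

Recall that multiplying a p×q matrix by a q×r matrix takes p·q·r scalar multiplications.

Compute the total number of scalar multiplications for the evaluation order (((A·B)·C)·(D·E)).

(A·B): 5×7 by 7×2 → 5×2, cost 5·7·2 = 70
((A·B)·C): 5×2 by 2×6 → 5×6, cost 5·2·6 = 60; cumulative 130
(D·E): 6×10 by 10×12 → 6×12, cost 6·10·12 = 720
(((A·B)·C)·(D·E)): 5×6 by 6×12 → 5×12, cost 5·6·12 = 360; cumulative 1210
Total: 1210 scalar multiplications.

1210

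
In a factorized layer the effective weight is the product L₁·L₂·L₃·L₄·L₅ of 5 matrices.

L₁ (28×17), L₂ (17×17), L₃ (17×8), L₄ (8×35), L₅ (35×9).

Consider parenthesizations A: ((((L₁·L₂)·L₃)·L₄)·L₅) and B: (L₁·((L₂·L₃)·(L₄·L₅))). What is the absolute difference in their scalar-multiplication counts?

18220

Order A = ((((L₁·L₂)·L₃)·L₄)·L₅): (L₁·L₂): 28×17 by 17×17 → 28×17, cost 28·17·17 = 8092; ((L₁·L₂)·L₃): 28×17 by 17×8 → 28×8, cost 28·17·8 = 3808; cumulative 11900; (((L₁·L₂)·L₃)·L₄): 28×8 by 8×35 → 28×35, cost 28·8·35 = 7840; cumulative 19740; ((((L₁·L₂)·L₃)·L₄)·L₅): 28×35 by 35×9 → 28×9, cost 28·35·9 = 8820; cumulative 28560. Total 28560.
Order B = (L₁·((L₂·L₃)·(L₄·L₅))): (L₂·L₃): 17×17 by 17×8 → 17×8, cost 17·17·8 = 2312; (L₄·L₅): 8×35 by 35×9 → 8×9, cost 8·35·9 = 2520; ((L₂·L₃)·(L₄·L₅)): 17×8 by 8×9 → 17×9, cost 17·8·9 = 1224; cumulative 6056; (L₁·((L₂·L₃)·(L₄·L₅))): 28×17 by 17×9 → 28×9, cost 28·17·9 = 4284; cumulative 10340. Total 10340.
Difference: |28560 − 10340| = 18220.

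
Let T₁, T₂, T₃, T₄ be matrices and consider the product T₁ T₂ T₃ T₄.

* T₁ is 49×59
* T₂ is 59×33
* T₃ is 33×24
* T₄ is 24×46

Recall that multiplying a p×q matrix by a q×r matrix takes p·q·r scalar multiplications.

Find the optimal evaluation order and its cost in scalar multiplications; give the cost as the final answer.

Adjacent pairs: T₁T₂ = 49·59·33 = 95403; T₂T₃ = 59·33·24 = 46728; T₃T₄ = 33·24·46 = 36432.
Length 3: T₁..T₃: k=1: 0+46728+49·59·24=116112; k=2: 95403+0+49·33·24=134211 → min 116112 | T₂..T₄: k=2: 0+36432+59·33·46=125994; k=3: 46728+0+59·24·46=111864 → min 111864.
Length 4: T₁..T₄: k=1: 0+111864+49·59·46=244850; k=2: 95403+36432+49·33·46=206217; k=3: 116112+0+49·24·46=170208 → min 170208.
Optimal parenthesization: ((T₁ (T₂ T₃)) T₄) with cost 170208.

170208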